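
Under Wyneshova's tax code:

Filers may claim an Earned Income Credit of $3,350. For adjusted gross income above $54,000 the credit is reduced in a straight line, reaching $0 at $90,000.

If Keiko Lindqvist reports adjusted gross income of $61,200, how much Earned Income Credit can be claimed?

$2,680

Earned Income Credit: $61,200 is $7,200 into a $36,000 phase-out range, leaving 28,800/36,000 of the credit: $3,350 × 28,800/36,000 = $2,680.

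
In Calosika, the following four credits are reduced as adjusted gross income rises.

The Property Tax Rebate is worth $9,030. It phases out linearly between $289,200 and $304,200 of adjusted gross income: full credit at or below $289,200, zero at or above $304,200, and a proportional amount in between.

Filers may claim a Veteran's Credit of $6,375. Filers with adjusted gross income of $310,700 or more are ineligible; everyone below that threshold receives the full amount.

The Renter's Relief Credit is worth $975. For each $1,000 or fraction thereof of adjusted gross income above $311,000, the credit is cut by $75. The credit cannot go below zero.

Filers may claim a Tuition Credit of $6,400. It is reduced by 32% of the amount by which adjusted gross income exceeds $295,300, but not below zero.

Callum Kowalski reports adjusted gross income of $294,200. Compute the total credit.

$19,770

Property Tax Rebate: $294,200 is $5,000 into a $15,000 phase-out range, leaving 10,000/15,000 of the credit: $9,030 × 10,000/15,000 = $6,020.
Veteran's Credit: $294,200 is below the $310,700 cutoff, so the full $6,375 applies.
Renter's Relief Credit: $294,200 is at or below the $311,000 threshold, so the full $975 applies.
Tuition Credit: $294,200 is at or below the $295,300 threshold, so the full $6,400 applies.
Total: $6,020 + $6,375 + $975 + $6,400 = $19,770.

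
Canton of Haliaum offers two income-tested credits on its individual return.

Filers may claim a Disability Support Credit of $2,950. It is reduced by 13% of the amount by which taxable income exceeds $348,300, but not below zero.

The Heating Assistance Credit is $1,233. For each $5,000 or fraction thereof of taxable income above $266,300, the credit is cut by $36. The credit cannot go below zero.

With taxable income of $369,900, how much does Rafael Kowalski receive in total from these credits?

$619

Disability Support Credit: 13% of the $21,600 excess over $348,300 is $2,808; credit = $2,950 − $2,808 = $142.
Heating Assistance Credit: income exceeds $266,300 by $103,600, which is 21 full-or-partial $5,000 increments; reduction = 21 × $36 = $756, leaving $477.
Total: $142 + $477 = $619.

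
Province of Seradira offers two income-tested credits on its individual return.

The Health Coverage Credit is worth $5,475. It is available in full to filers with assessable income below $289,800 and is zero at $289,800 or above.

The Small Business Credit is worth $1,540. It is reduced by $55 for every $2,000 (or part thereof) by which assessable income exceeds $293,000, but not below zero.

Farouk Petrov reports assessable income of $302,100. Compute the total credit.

$1,265

Health Coverage Credit: $302,100 meets or exceeds the $289,800 cutoff, so the credit is $0.
Small Business Credit: income exceeds $293,000 by $9,100, which is 5 full-or-partial $2,000 increments; reduction = 5 × $55 = $275, leaving $1,265.
Total: $0 + $1,265 = $1,265.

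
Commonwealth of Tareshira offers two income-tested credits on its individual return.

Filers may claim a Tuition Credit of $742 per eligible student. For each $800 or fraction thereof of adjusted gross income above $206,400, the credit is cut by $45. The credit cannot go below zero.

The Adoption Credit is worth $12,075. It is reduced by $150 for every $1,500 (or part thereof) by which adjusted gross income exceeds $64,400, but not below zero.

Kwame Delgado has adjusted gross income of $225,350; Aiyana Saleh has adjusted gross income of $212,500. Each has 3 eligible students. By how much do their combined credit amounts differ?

Kwame ($225,350): Tuition Credit: base = 3 × $742 = $2,226. income exceeds $206,400 by $18,950, which is 24 full-or-partial $800 increments; reduction = 24 × $45 = $1,080, leaving $1,146. Adoption Credit: income exceeds $64,400 by $160,950 → 108 increments × $150 = $16,200 ≥ base, so the credit is $0. total $1,146 + $0 = $1,146
Aiyana ($212,500): Tuition Credit: base = 3 × $742 = $2,226. income exceeds $206,400 by $6,100, which is 8 full-or-partial $800 increments; reduction = 8 × $45 = $360, leaving $1,866. Adoption Credit: income exceeds $64,400 by $148,100 → 99 increments × $150 = $14,850 ≥ base, so the credit is $0. total $1,866 + $0 = $1,866
Difference: |$1,146 − $1,866| = $720.

$720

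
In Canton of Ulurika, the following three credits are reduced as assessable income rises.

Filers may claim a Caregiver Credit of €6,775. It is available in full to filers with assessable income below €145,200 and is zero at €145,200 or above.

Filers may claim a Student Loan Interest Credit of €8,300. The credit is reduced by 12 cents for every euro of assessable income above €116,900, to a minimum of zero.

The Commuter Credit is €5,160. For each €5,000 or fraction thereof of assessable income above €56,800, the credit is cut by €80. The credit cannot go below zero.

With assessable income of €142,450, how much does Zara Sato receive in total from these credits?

€15,729

Caregiver Credit: €142,450 is below the €145,200 cutoff, so the full €6,775 applies.
Student Loan Interest Credit: 12% of the €25,550 excess over €116,900 is €3,066; credit = €8,300 − €3,066 = €5,234.
Commuter Credit: income exceeds €56,800 by €85,650, which is 18 full-or-partial €5,000 increments; reduction = 18 × €80 = €1,440, leaving €3,720.
Total: €6,775 + €5,234 + €3,720 = €15,729.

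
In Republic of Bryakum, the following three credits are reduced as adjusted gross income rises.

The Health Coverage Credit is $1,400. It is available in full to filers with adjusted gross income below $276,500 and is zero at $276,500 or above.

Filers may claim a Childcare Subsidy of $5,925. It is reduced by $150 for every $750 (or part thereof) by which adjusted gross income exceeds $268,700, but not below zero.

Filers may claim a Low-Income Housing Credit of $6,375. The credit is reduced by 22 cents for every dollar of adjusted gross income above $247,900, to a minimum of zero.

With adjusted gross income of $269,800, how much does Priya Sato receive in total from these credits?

Health Coverage Credit: $269,800 is below the $276,500 cutoff, so the full $1,400 applies.
Childcare Subsidy: income exceeds $268,700 by $1,100, which is 2 full-or-partial $750 increments; reduction = 2 × $150 = $300, leaving $5,625.
Low-Income Housing Credit: 22% of the $21,900 excess over $247,900 is $4,818; credit = $6,375 − $4,818 = $1,557.
Total: $1,400 + $5,625 + $1,557 = $8,582.

$8,582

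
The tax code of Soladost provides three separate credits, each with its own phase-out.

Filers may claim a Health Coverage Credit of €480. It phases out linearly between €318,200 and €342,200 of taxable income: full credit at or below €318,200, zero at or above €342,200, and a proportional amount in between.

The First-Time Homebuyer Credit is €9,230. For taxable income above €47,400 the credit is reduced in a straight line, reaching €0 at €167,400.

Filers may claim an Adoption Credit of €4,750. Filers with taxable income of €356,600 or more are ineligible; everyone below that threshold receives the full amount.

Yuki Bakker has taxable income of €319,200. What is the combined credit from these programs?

€5,210

Health Coverage Credit: €319,200 is €1,000 into a €24,000 phase-out range, leaving 23,000/24,000 of the credit: €480 × 23,000/24,000 = €460.
First-Time Homebuyer Credit: €319,200 is at or above €167,400, so the credit is €0.
Adoption Credit: €319,200 is below the €356,600 cutoff, so the full €4,750 applies.
Total: €460 + €0 + €4,750 = €5,210.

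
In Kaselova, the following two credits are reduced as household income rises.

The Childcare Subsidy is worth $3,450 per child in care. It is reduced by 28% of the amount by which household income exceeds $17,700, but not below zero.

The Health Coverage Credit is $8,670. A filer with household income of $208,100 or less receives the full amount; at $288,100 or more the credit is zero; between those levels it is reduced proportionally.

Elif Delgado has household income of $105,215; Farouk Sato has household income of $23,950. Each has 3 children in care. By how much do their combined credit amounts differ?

$8,600

Elif ($105,215): Childcare Subsidy: base = 3 × $3,450 = $10,350. 28% of the $87,515 excess over $17,700 is $24,504.20 ≥ base, so the credit is $0. Health Coverage Credit: $105,215 is at or below the $208,100 threshold, so the full $8,670 applies. total $0 + $8,670 = $8,670
Farouk ($23,950): Childcare Subsidy: base = 3 × $3,450 = $10,350. 28% of the $6,250 excess over $17,700 is $1,750; credit = $10,350 − $1,750 = $8,600. Health Coverage Credit: $23,950 is at or below the $208,100 threshold, so the full $8,670 applies. total $8,600 + $8,670 = $17,270
Difference: |$8,670 − $17,270| = $8,600.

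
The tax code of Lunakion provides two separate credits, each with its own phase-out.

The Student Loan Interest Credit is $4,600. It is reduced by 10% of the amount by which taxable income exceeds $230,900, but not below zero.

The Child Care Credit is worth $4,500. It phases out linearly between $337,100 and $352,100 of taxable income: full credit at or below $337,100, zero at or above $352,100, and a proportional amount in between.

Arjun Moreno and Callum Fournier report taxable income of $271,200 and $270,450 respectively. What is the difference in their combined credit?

Arjun ($271,200): Student Loan Interest Credit: 10% of the $40,300 excess over $230,900 is $4,030; credit = $4,600 − $4,030 = $570. Child Care Credit: $271,200 is at or below the $337,100 threshold, so the full $4,500 applies. total $570 + $4,500 = $5,070
Callum ($270,450): Student Loan Interest Credit: 10% of the $39,550 excess over $230,900 is $3,955; credit = $4,600 − $3,955 = $645. Child Care Credit: $270,450 is at or below the $337,100 threshold, so the full $4,500 applies. total $645 + $4,500 = $5,145
Difference: |$5,070 − $5,145| = $75.

$75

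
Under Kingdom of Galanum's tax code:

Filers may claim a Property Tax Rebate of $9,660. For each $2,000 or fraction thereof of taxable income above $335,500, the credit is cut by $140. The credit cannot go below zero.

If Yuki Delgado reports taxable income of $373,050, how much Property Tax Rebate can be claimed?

$7,000

Property Tax Rebate: income exceeds $335,500 by $37,550, which is 19 full-or-partial $2,000 increments; reduction = 19 × $140 = $2,660, leaving $7,000.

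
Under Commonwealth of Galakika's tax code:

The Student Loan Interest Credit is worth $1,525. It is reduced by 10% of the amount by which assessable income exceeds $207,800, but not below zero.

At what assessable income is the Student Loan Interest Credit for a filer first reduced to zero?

The credit falls by 10% of each dollar above $207,800, so it reaches zero when the excess is $1,525 / 10% = $15,250: income = $207,800 + $15,250 = $223,050.

$223,050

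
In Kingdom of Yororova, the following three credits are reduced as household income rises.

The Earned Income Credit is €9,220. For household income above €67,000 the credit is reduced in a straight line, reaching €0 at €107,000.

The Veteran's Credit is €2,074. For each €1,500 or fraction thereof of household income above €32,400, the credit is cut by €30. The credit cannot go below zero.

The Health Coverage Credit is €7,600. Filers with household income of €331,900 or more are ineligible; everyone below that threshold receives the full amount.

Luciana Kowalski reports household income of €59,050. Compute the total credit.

Earned Income Credit: €59,050 is at or below the €67,000 threshold, so the full €9,220 applies.
Veteran's Credit: income exceeds €32,400 by €26,650, which is 18 full-or-partial €1,500 increments; reduction = 18 × €30 = €540, leaving €1,534.
Health Coverage Credit: €59,050 is below the €331,900 cutoff, so the full €7,600 applies.
Total: €9,220 + €1,534 + €7,600 = €18,354.

€18,354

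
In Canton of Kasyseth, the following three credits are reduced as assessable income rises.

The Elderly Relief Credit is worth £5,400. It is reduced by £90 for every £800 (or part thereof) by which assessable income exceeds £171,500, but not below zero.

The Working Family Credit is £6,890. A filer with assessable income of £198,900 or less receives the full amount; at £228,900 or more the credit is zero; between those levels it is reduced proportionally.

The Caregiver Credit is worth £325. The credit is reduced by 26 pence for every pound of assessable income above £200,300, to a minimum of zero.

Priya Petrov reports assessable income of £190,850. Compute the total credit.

Elderly Relief Credit: income exceeds £171,500 by £19,350, which is 25 full-or-partial £800 increments; reduction = 25 × £90 = £2,250, leaving £3,150.
Working Family Credit: £190,850 is at or below the £198,900 threshold, so the full £6,890 applies.
Caregiver Credit: £190,850 is at or below the £200,300 threshold, so the full £325 applies.
Total: £3,150 + £6,890 + £325 = £10,365.

£10,365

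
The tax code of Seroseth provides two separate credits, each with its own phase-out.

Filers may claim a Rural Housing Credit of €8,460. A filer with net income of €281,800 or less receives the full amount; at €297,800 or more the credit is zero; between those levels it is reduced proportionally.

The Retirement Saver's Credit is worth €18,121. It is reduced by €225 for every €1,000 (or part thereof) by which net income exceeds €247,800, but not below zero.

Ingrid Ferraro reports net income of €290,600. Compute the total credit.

Rural Housing Credit: €290,600 is €8,800 into a €16,000 phase-out range, leaving 7,200/16,000 of the credit: €8,460 × 7,200/16,000 = €3,807.
Retirement Saver's Credit: income exceeds €247,800 by €42,800, which is 43 full-or-partial €1,000 increments; reduction = 43 × €225 = €9,675, leaving €8,446.
Total: €3,807 + €8,446 = €12,253.

€12,253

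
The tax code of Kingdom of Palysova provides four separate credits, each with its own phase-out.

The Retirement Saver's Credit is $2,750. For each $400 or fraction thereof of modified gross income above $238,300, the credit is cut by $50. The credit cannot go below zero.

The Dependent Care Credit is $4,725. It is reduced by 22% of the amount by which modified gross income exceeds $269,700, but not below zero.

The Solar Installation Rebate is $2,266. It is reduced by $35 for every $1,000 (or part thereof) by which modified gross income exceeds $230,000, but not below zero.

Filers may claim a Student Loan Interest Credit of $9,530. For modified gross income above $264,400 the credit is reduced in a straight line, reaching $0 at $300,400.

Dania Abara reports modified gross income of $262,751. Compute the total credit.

Retirement Saver's Credit: income exceeds $238,300 by $24,451 → 62 increments × $50 = $3,100 ≥ base, so the credit is $0.
Dependent Care Credit: $262,751 is at or below the $269,700 threshold, so the full $4,725 applies.
Solar Installation Rebate: income exceeds $230,000 by $32,751, which is 33 full-or-partial $1,000 increments; reduction = 33 × $35 = $1,155, leaving $1,111.
Student Loan Interest Credit: $262,751 is at or below the $264,400 threshold, so the full $9,530 applies.
Total: $0 + $4,725 + $1,111 + $9,530 = $15,366.

$15,366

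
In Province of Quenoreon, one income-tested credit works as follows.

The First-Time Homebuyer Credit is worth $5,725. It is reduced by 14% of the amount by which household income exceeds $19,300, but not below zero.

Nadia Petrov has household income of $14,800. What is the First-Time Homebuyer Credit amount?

$5,725

First-Time Homebuyer Credit: $14,800 is at or below the $19,300 threshold, so the full $5,725 applies.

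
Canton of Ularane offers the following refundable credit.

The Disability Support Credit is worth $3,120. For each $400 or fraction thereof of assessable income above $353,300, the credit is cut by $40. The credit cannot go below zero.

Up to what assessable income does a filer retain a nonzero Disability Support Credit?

After 77 increments the reduction is 77 × $40 = $3,080, leaving $40; one more increment wipes it out. Increment 77 ends at excess 77 × $400 = $30,800, so the highest qualifying income is $353,300 + $30,800 = $384,100.

$384,100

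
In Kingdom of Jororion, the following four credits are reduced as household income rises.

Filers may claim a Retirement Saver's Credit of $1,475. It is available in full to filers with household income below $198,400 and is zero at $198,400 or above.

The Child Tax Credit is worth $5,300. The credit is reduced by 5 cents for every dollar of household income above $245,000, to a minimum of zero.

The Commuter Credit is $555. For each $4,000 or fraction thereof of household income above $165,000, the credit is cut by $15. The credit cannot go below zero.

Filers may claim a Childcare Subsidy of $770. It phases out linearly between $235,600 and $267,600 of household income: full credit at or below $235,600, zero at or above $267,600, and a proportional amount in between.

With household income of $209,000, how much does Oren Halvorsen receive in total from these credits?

$6,460

Retirement Saver's Credit: $209,000 meets or exceeds the $198,400 cutoff, so the credit is $0.
Child Tax Credit: $209,000 is at or below the $245,000 threshold, so the full $5,300 applies.
Commuter Credit: income exceeds $165,000 by $44,000, which is 11 full-or-partial $4,000 increments; reduction = 11 × $15 = $165, leaving $390.
Childcare Subsidy: $209,000 is at or below the $235,600 threshold, so the full $770 applies.
Total: $0 + $5,300 + $390 + $770 = $6,460.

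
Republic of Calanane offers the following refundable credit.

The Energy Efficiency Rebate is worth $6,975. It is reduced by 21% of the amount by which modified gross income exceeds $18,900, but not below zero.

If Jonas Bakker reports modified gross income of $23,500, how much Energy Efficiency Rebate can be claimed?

$6,009

Energy Efficiency Rebate: 21% of the $4,600 excess over $18,900 is $966; credit = $6,975 − $966 = $6,009.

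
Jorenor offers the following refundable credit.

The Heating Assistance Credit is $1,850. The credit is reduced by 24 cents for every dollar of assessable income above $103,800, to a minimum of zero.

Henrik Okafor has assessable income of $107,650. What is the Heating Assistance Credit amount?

$926

Heating Assistance Credit: 24% of the $3,850 excess over $103,800 is $924; credit = $1,850 − $924 = $926.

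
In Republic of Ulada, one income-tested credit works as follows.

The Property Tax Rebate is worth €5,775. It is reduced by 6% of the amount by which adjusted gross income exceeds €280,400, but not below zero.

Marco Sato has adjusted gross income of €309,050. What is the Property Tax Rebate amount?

€4,056

Property Tax Rebate: 6% of the €28,650 excess over €280,400 is €1,719; credit = €5,775 − €1,719 = €4,056.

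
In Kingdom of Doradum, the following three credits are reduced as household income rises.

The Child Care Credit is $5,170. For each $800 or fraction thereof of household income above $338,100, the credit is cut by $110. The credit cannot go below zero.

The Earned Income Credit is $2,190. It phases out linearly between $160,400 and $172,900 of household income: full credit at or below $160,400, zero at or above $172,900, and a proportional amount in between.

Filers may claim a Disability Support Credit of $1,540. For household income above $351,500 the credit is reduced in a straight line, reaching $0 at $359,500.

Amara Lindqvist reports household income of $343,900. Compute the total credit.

Child Care Credit: income exceeds $338,100 by $5,800, which is 8 full-or-partial $800 increments; reduction = 8 × $110 = $880, leaving $4,290.
Earned Income Credit: $343,900 is at or above $172,900, so the credit is $0.
Disability Support Credit: $343,900 is at or below the $351,500 threshold, so the full $1,540 applies.
Total: $4,290 + $0 + $1,540 = $5,830.

$5,830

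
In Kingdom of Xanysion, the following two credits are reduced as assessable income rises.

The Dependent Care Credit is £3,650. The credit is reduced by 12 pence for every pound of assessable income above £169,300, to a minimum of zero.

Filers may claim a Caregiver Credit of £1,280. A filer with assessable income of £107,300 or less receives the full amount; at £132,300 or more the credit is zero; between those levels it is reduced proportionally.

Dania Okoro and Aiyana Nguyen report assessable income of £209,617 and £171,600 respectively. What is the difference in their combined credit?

Dania (£209,617): Dependent Care Credit: 12% of the £40,317 excess over £169,300 is £4,838.04 ≥ base, so the credit is £0. Caregiver Credit: £209,617 is at or above £132,300, so the credit is £0. total £0 + £0 = £0
Aiyana (£171,600): Dependent Care Credit: 12% of the £2,300 excess over £169,300 is £276; credit = £3,650 − £276 = £3,374. Caregiver Credit: £171,600 is at or above £132,300, so the credit is £0. total £3,374 + £0 = £3,374
Difference: |£0 − £3,374| = £3,374.

£3,374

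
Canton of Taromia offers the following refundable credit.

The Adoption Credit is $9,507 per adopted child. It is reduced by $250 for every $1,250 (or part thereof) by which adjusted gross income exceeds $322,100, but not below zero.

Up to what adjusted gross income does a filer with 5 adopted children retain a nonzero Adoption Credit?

$559,600

Full credit = 5 × $9,507 = $47,535.
After 190 increments the reduction is 190 × $250 = $47,500, leaving $35; one more increment wipes it out. Increment 190 ends at excess 190 × $1,250 = $237,500, so the highest qualifying income is $322,100 + $237,500 = $559,600.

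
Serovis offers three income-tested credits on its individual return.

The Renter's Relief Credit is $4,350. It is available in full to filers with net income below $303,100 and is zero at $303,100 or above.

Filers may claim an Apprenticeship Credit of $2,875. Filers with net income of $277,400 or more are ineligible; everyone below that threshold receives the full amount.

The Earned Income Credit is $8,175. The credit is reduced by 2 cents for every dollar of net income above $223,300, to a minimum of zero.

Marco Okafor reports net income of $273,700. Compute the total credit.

Renter's Relief Credit: $273,700 is below the $303,100 cutoff, so the full $4,350 applies.
Apprenticeship Credit: $273,700 is below the $277,400 cutoff, so the full $2,875 applies.
Earned Income Credit: 2% of the $50,400 excess over $223,300 is $1,008; credit = $8,175 − $1,008 = $7,167.
Total: $4,350 + $2,875 + $7,167 = $14,392.

$14,392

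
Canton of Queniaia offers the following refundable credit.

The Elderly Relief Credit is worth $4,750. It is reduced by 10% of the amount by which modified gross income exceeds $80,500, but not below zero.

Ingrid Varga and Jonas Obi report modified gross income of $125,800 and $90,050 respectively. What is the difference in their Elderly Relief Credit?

Ingrid ($125,800): Elderly Relief Credit: 10% of the $45,300 excess over $80,500 is $4,530; credit = $4,750 − $4,530 = $220.
Jonas ($90,050): Elderly Relief Credit: 10% of the $9,550 excess over $80,500 is $955; credit = $4,750 − $955 = $3,795.
Difference: |$220 − $3,795| = $3,575.

$3,575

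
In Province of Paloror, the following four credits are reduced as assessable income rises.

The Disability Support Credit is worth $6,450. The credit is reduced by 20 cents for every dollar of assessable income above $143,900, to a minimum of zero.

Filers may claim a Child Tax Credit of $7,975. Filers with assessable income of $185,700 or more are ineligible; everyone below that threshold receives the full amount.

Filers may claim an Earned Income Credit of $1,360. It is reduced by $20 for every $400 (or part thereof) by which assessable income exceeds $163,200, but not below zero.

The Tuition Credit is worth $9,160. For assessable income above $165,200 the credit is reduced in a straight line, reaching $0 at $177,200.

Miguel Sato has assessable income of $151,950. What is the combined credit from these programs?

Disability Support Credit: 20% of the $8,050 excess over $143,900 is $1,610; credit = $6,450 − $1,610 = $4,840.
Child Tax Credit: $151,950 is below the $185,700 cutoff, so the full $7,975 applies.
Earned Income Credit: $151,950 is at or below the $163,200 threshold, so the full $1,360 applies.
Tuition Credit: $151,950 is at or below the $165,200 threshold, so the full $9,160 applies.
Total: $4,840 + $7,975 + $1,360 + $9,160 = $23,335.

$23,335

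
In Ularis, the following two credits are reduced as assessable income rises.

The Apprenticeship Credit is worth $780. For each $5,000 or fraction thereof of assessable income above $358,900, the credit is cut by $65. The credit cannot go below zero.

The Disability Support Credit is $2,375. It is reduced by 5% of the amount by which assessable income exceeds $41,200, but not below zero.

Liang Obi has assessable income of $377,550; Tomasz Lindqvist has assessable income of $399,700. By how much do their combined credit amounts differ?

$325

Liang ($377,550): Apprenticeship Credit: income exceeds $358,900 by $18,650, which is 4 full-or-partial $5,000 increments; reduction = 4 × $65 = $260, leaving $520. Disability Support Credit: 5% of the $336,350 excess over $41,200 is $16,817.50 ≥ base, so the credit is $0. total $520 + $0 = $520
Tomasz ($399,700): Apprenticeship Credit: income exceeds $358,900 by $40,800, which is 9 full-or-partial $5,000 increments; reduction = 9 × $65 = $585, leaving $195. Disability Support Credit: 5% of the $358,500 excess over $41,200 is $17,925 ≥ base, so the credit is $0. total $195 + $0 = $195
Difference: |$520 − $195| = $325.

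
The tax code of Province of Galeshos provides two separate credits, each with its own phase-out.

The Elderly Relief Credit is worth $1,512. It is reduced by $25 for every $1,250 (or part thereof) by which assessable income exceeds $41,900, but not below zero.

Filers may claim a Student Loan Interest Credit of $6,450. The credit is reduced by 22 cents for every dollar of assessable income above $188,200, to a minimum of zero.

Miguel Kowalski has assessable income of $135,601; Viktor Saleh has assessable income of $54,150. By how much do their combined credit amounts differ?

$1,262

Miguel ($135,601): Elderly Relief Credit: income exceeds $41,900 by $93,701 → 75 increments × $25 = $1,875 ≥ base, so the credit is $0. Student Loan Interest Credit: $135,601 is at or below the $188,200 threshold, so the full $6,450 applies. total $0 + $6,450 = $6,450
Viktor ($54,150): Elderly Relief Credit: income exceeds $41,900 by $12,250, which is 10 full-or-partial $1,250 increments; reduction = 10 × $25 = $250, leaving $1,262. Student Loan Interest Credit: $54,150 is at or below the $188,200 threshold, so the full $6,450 applies. total $1,262 + $6,450 = $7,712
Difference: |$6,450 − $7,712| = $1,262.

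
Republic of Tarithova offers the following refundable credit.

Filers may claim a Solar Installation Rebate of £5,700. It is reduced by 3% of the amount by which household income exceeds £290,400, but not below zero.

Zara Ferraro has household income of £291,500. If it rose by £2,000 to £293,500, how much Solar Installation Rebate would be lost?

£60

At £291,500 — 3% of the £1,100 excess over £290,400 is £33; credit = £5,700 − £33 = £5,667.
At £293,500 — 3% of the £3,100 excess over £290,400 is £93; credit = £5,700 − £93 = £5,607.
Lost: £5,667 − £5,607 = £60.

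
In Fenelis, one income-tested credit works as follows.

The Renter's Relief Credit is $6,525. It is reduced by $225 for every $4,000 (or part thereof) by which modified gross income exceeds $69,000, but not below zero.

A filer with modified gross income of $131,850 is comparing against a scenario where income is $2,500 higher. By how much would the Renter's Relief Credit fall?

At $131,850 — income exceeds $69,000 by $62,850, which is 16 full-or-partial $4,000 increments; reduction = 16 × $225 = $3,600, leaving $2,925.
At $134,350 — income exceeds $69,000 by $65,350, which is 17 full-or-partial $4,000 increments; reduction = 17 × $225 = $3,825, leaving $2,700.
Lost: $2,925 − $2,700 = $225.

$225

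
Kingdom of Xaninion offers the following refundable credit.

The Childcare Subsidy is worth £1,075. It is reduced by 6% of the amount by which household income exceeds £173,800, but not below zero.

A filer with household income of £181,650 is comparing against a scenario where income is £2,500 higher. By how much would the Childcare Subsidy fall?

At £181,650 — 6% of the £7,850 excess over £173,800 is £471; credit = £1,075 − £471 = £604.
At £184,150 — 6% of the £10,350 excess over £173,800 is £621; credit = £1,075 − £621 = £454.
Lost: £604 − £454 = £150.

£150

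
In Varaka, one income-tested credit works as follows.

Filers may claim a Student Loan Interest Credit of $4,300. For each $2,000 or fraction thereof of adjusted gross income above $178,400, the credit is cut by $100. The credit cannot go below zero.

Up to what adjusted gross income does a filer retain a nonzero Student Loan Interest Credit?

After 42 increments the reduction is 42 × $100 = $4,200, leaving $100; one more increment wipes it out. Increment 42 ends at excess 42 × $2,000 = $84,000, so the highest qualifying income is $178,400 + $84,000 = $262,400.

$262,400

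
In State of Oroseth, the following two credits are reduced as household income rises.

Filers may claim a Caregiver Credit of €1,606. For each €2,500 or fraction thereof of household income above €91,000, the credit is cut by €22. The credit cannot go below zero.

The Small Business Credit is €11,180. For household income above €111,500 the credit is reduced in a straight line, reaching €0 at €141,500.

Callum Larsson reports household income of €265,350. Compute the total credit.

€66

Caregiver Credit: income exceeds €91,000 by €174,350, which is 70 full-or-partial €2,500 increments; reduction = 70 × €22 = €1,540, leaving €66.
Small Business Credit: €265,350 is at or above €141,500, so the credit is €0.
Total: €66 + €0 = €66.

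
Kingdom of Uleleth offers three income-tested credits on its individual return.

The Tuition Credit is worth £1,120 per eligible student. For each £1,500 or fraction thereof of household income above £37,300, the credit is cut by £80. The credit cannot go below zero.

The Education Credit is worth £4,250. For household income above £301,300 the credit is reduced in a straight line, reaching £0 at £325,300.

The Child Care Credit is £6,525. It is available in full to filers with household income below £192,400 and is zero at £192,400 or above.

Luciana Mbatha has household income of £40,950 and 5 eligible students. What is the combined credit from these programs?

£16,135

Tuition Credit: base = 5 × £1,120 = £5,600. income exceeds £37,300 by £3,650, which is 3 full-or-partial £1,500 increments; reduction = 3 × £80 = £240, leaving £5,360.
Education Credit: £40,950 is at or below the £301,300 threshold, so the full £4,250 applies.
Child Care Credit: £40,950 is below the £192,400 cutoff, so the full £6,525 applies.
Total: £5,360 + £4,250 + £6,525 = £16,135.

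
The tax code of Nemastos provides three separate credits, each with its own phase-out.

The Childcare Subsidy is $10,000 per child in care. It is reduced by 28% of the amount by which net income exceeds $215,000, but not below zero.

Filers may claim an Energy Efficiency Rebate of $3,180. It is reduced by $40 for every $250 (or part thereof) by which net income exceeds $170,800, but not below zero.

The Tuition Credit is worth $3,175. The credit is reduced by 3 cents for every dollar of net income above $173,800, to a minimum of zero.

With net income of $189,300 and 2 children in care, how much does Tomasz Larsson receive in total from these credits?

$22,930

Childcare Subsidy: base = 2 × $10,000 = $20,000. $189,300 is at or below the $215,000 threshold, so the full $20,000 applies.
Energy Efficiency Rebate: income exceeds $170,800 by $18,500, which is 74 full-or-partial $250 increments; reduction = 74 × $40 = $2,960, leaving $220.
Tuition Credit: 3% of the $15,500 excess over $173,800 is $465; credit = $3,175 − $465 = $2,710.
Total: $20,000 + $220 + $2,710 = $22,930.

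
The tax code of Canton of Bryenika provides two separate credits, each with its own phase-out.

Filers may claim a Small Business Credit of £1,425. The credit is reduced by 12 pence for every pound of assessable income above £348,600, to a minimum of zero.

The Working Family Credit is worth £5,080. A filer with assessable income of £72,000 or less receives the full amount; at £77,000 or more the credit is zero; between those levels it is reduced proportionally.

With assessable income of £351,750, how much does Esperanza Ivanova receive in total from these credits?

Small Business Credit: 12% of the £3,150 excess over £348,600 is £378; credit = £1,425 − £378 = £1,047.
Working Family Credit: £351,750 is at or above £77,000, so the credit is £0.
Total: £1,047 + £0 = £1,047.

£1,047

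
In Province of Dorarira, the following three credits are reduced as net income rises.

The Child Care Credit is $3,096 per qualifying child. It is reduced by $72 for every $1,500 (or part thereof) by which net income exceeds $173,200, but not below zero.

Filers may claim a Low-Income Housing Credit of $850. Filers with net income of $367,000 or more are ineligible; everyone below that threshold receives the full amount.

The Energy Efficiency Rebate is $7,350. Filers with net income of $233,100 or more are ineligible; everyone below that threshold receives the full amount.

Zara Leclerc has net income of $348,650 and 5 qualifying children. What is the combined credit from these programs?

$7,906

Child Care Credit: base = 5 × $3,096 = $15,480. income exceeds $173,200 by $175,450, which is 117 full-or-partial $1,500 increments; reduction = 117 × $72 = $8,424, leaving $7,056.
Low-Income Housing Credit: $348,650 is below the $367,000 cutoff, so the full $850 applies.
Energy Efficiency Rebate: $348,650 meets or exceeds the $233,100 cutoff, so the credit is $0.
Total: $7,056 + $850 + $0 = $7,906.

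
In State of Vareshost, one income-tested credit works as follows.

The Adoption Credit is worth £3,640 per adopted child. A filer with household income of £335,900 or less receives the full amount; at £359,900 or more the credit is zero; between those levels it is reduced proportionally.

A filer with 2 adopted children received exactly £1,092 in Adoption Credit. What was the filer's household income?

Full credit = 2 × £3,640 = £7,280.
£1,092 is 1,092/7,280 of the full £7,280, so 6,188/7,280 of the £24,000 range has been used: income = £335,900 + £24,000 × 6,188/7,280 = £356,300.

£356,300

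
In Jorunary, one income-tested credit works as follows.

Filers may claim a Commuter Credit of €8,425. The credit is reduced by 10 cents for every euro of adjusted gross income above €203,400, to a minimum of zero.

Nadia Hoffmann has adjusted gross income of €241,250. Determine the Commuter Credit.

Commuter Credit: 10% of the €37,850 excess over €203,400 is €3,785; credit = €8,425 − €3,785 = €4,640.

€4,640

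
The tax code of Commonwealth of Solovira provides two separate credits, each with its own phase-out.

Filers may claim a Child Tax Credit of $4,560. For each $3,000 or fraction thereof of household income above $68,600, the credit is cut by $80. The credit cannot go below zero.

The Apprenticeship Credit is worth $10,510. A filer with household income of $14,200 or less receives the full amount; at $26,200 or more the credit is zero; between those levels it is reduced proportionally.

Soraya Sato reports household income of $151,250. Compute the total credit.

Child Tax Credit: income exceeds $68,600 by $82,650, which is 28 full-or-partial $3,000 increments; reduction = 28 × $80 = $2,240, leaving $2,320.
Apprenticeship Credit: $151,250 is at or above $26,200, so the credit is $0.
Total: $2,320 + $0 = $2,320.

$2,320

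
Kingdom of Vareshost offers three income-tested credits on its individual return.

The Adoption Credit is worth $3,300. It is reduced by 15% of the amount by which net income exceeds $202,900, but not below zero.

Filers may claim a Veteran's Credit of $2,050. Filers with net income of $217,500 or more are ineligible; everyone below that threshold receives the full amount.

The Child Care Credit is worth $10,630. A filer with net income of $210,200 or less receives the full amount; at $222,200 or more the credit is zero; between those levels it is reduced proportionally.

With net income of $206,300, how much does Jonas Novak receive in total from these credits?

Adoption Credit: 15% of the $3,400 excess over $202,900 is $510; credit = $3,300 − $510 = $2,790.
Veteran's Credit: $206,300 is below the $217,500 cutoff, so the full $2,050 applies.
Child Care Credit: $206,300 is at or below the $210,200 threshold, so the full $10,630 applies.
Total: $2,790 + $2,050 + $10,630 = $15,470.

$15,470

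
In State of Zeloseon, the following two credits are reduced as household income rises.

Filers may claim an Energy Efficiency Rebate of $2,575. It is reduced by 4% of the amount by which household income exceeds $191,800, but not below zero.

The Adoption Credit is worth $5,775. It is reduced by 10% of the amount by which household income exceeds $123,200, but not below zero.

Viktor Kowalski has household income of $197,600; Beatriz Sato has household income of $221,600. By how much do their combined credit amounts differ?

Viktor ($197,600): Energy Efficiency Rebate: 4% of the $5,800 excess over $191,800 is $232; credit = $2,575 − $232 = $2,343. Adoption Credit: 10% of the $74,400 excess over $123,200 is $7,440 ≥ base, so the credit is $0. total $2,343 + $0 = $2,343
Beatriz ($221,600): Energy Efficiency Rebate: 4% of the $29,800 excess over $191,800 is $1,192; credit = $2,575 − $1,192 = $1,383. Adoption Credit: 10% of the $98,400 excess over $123,200 is $9,840 ≥ base, so the credit is $0. total $1,383 + $0 = $1,383
Difference: |$2,343 − $1,383| = $960.

$960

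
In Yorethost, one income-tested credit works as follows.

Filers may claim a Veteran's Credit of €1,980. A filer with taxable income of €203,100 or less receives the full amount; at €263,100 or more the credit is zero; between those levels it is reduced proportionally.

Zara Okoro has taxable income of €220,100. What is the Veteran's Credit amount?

€1,419

Veteran's Credit: €220,100 is €17,000 into a €60,000 phase-out range, leaving 43,000/60,000 of the credit: €1,980 × 43,000/60,000 = €1,419.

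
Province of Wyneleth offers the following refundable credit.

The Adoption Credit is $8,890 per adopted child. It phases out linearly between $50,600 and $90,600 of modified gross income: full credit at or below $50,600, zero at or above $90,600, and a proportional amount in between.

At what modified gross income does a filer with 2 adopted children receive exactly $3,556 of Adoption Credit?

$82,600

Full credit = 2 × $8,890 = $17,780.
$3,556 is 3,556/17,780 of the full $17,780, so 14,224/17,780 of the $40,000 range has been used: income = $50,600 + $40,000 × 14,224/17,780 = $82,600.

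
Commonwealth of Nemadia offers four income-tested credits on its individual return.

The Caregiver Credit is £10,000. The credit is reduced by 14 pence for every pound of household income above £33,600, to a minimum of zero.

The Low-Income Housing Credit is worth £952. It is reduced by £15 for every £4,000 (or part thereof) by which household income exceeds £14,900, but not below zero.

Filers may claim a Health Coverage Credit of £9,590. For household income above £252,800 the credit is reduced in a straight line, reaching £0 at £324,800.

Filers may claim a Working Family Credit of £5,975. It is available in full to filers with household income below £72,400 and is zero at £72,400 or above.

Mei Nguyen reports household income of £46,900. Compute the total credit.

£24,535

Caregiver Credit: 14% of the £13,300 excess over £33,600 is £1,862; credit = £10,000 − £1,862 = £8,138.
Low-Income Housing Credit: income exceeds £14,900 by £32,000, which is 8 full-or-partial £4,000 increments; reduction = 8 × £15 = £120, leaving £832.
Health Coverage Credit: £46,900 is at or below the £252,800 threshold, so the full £9,590 applies.
Working Family Credit: £46,900 is below the £72,400 cutoff, so the full £5,975 applies.
Total: £8,138 + £832 + £9,590 + £5,975 = £24,535.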